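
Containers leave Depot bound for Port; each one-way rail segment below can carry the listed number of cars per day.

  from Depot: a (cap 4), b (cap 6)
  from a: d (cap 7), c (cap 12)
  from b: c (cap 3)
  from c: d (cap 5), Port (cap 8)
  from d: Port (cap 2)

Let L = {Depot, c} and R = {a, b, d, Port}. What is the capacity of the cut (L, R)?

Edges leaving {Depot, c}: Depot→a (4), Depot→b (6), c→d (5), c→Port (8).
Cut capacity = 4 + 6 + 5 + 8 = 23.

23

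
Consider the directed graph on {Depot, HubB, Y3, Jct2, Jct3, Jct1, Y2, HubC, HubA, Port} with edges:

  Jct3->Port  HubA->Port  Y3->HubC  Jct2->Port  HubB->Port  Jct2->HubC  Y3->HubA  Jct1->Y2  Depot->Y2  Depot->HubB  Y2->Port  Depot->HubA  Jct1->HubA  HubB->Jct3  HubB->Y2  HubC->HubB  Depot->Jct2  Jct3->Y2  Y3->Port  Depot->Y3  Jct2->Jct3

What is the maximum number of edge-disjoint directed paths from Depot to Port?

Assign every edge capacity 1; by Menger, the answer equals the max flow.
Path Depot→HubB→Port (+1); total 1.
Path Depot→Y3→Port (+1); total 2.
Path Depot→Jct2→Port (+1); total 3.
Path Depot→Y2→Port (+1); total 4.
Path Depot→HubA→Port (+1); total 5.
No residual Depot→Port path; max flow = 5.
Certifying cut of size 5: {Depot→HubA, Depot→HubB, Depot→Jct2, Depot→Y2, Depot→Y3}.

5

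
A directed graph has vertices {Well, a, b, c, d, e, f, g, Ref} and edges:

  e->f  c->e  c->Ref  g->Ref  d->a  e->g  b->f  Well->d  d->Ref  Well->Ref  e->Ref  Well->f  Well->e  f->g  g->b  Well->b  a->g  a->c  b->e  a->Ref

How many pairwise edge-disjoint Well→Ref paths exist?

Assign every edge capacity 1; by Menger, the answer equals the max flow.
Path Well→Ref (+1); total 1.
Path Well→d→Ref (+1); total 2.
Path Well→e→Ref (+1); total 3.
Path Well→f→g→Ref (+1); total 4.
No residual Well→Ref path; max flow = 4.
Certifying cut of size 4: {Well→Ref, Well→d, e→Ref, g→Ref}.

4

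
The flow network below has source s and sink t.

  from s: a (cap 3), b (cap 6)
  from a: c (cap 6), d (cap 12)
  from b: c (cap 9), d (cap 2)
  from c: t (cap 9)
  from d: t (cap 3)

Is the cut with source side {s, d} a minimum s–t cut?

Given cut capacity: 3 + 6 + 3 = 12.
Augment s→a→c→t: bottleneck 3, flow now 3.
Augment s→b→c→t: bottleneck 6, flow now 9.
No augmenting path remains; maximum flow = 9.
In the residual graph, reachable from s: {s}.
Min-cut edges: s→a (3), s→b (6); capacity 3 + 6 = 9.
Cut capacity 12 exceeds the max flow 9, so it is not minimum.

No — its capacity is 12, but the minimum cut has capacity 9.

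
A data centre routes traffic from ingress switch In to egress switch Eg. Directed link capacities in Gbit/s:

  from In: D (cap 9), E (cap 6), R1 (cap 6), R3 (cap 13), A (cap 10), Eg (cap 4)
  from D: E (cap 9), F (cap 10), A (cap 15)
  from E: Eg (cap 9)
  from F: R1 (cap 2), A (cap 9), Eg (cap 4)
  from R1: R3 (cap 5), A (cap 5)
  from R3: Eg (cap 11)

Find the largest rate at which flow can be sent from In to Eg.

Augment In→Eg: bottleneck 4, flow now 4.
Augment In→E→Eg: bottleneck 6, flow now 10.
Augment In→R3→Eg: bottleneck 11, flow now 21.
Augment In→D→E→Eg: bottleneck 3, flow now 24.
Augment In→D→F→Eg: bottleneck 4, flow now 28.
No augmenting path remains; maximum flow = 28.
In the residual graph, reachable from In: {In, D, E, F, R1, R3, A}.
Min-cut edges: In→Eg (4), E→Eg (9), F→Eg (4), R3→Eg (11); capacity 4 + 9 + 4 + 11 = 28.
This cut is saturated, so no flow can exceed 28.

28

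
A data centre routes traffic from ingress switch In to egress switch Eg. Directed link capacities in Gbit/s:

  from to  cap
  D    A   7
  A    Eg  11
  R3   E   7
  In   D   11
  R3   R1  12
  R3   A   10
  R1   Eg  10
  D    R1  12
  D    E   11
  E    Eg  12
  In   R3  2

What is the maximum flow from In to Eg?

Augment In→R3→R1→Eg: bottleneck 2, flow now 2.
Augment In→D→R1→Eg: bottleneck 8, flow now 10.
Augment In→D→A→Eg: bottleneck 3, flow now 13.
No augmenting path remains; maximum flow = 13.
In the residual graph, reachable from In: {In}.
Min-cut edges: In→R3 (2), In→D (11); capacity 2 + 11 = 13.
This cut is saturated, so no flow can exceed 13.

13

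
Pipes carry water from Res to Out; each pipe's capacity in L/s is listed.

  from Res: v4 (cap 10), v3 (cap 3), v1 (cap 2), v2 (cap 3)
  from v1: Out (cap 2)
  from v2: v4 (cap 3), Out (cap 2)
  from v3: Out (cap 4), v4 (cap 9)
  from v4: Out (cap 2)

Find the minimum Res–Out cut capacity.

9

Augment Res→v1→Out: bottleneck 2, flow now 2.
Augment Res→v2→Out: bottleneck 2, flow now 4.
Augment Res→v3→Out: bottleneck 3, flow now 7.
Augment Res→v4→Out: bottleneck 2, flow now 9.
No augmenting path remains; maximum flow = 9.
By max-flow min-cut, the minimum cut capacity equals the max flow.
In the residual graph, reachable from Res: {Res, v2, v4}.
Min-cut edges: Res→v1 (2), Res→v3 (3), v2→Out (2), v4→Out (2); capacity 2 + 3 + 2 + 2 = 9.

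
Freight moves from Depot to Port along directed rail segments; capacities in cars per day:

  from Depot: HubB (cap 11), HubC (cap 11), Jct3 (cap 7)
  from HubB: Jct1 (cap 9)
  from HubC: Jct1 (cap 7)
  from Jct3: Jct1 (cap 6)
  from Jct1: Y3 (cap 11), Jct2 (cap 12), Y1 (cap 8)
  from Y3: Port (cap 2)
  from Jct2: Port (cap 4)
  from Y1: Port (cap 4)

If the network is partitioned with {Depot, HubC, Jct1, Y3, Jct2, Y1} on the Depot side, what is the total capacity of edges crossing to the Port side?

Edges leaving {Depot, HubC, Jct1, Y3, Jct2, Y1}: Depot→HubB (11), Depot→Jct3 (7), Y3→Port (2), Jct2→Port (4), Y1→Port (4).
Cut capacity = 11 + 7 + 2 + 4 + 4 = 28.

28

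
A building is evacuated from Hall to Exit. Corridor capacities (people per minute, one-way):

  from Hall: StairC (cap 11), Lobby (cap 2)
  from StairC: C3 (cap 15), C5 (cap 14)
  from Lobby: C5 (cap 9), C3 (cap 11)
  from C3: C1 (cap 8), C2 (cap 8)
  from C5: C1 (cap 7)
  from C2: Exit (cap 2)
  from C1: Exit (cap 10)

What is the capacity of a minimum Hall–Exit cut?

Augment Hall→StairC→C3→C2→Exit: bottleneck 2, flow now 2.
Augment Hall→StairC→C3→C1→Exit: bottleneck 8, flow now 10.
Augment Hall→StairC→C5→C1→Exit: bottleneck 1, flow now 11.
Augment Hall→Lobby→C5→C1→Exit: bottleneck 1, flow now 12.
No augmenting path remains; maximum flow = 12.
By max-flow min-cut, the minimum cut capacity equals the max flow.
In the residual graph, reachable from Hall: {Hall, StairC, Lobby, C3, C5, C2, C1}.
Min-cut edges: C2→Exit (2), C1→Exit (10); capacity 2 + 10 = 12.

12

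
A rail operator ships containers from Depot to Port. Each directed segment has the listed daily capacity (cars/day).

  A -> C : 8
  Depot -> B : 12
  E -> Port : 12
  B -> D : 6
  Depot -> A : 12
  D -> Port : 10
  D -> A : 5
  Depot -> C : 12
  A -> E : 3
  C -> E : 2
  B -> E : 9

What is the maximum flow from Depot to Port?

17

Augment Depot→A→E→Port: bottleneck 3, flow now 3.
Augment Depot→B→D→Port: bottleneck 6, flow now 9.
Augment Depot→B→E→Port: bottleneck 6, flow now 15.
Augment Depot→C→E→Port: bottleneck 2, flow now 17.
No augmenting path remains; maximum flow = 17.
In the residual graph, reachable from Depot: {Depot, A, C}.
Min-cut edges: Depot→B (12), A→E (3), C→E (2); capacity 12 + 3 + 2 = 17.
This cut is saturated, so no flow can exceed 17.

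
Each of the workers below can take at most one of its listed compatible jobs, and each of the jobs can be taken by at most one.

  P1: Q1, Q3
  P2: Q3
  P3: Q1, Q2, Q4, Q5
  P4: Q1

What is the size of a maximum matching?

Unit-capacity flow: source→left, listed edges, right→sink; max matching = max flow.
Augmenting path P1→Q1 (+1); matched 1.
Augmenting path P2→Q3 (+1); matched 2.
Augmenting path P3→Q2 (+1); matched 3.
No augmenting path remains; maximum matching = 3.
König certificate: {P3, Q1, Q3} is a vertex cover of size 3 (every listed pair touches it), so no matching can be larger.

3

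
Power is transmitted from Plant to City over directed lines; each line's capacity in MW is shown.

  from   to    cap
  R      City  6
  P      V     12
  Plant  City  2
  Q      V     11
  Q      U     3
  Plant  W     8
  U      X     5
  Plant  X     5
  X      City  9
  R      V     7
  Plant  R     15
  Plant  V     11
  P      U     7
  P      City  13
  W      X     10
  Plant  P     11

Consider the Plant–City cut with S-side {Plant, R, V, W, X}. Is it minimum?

Yes — it is a minimum cut (capacity 28).

Given cut capacity: 11 + 2 + 6 + 9 = 28.
Augment Plant→City: bottleneck 2, flow now 2.
Augment Plant→P→City: bottleneck 11, flow now 13.
Augment Plant→R→City: bottleneck 6, flow now 19.
Augment Plant→X→City: bottleneck 5, flow now 24.
Augment Plant→W→X→City: bottleneck 4, flow now 28.
No augmenting path remains; maximum flow = 28.
Cut capacity 28 equals the max flow, so it is a minimum cut.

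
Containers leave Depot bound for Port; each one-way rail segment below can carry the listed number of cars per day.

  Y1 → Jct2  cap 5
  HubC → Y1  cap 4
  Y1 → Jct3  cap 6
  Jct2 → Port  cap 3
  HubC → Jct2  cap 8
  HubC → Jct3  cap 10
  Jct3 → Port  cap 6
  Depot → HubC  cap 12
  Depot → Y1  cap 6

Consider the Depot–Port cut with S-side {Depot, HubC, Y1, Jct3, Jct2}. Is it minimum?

Given cut capacity: 6 + 3 = 9.
Augment Depot→HubC→Jct3→Port: bottleneck 6, flow now 6.
Augment Depot→HubC→Jct2→Port: bottleneck 3, flow now 9.
No augmenting path remains; maximum flow = 9.
Cut capacity 9 equals the max flow, so it is a minimum cut.

Yes — it is a minimum cut (capacity 9).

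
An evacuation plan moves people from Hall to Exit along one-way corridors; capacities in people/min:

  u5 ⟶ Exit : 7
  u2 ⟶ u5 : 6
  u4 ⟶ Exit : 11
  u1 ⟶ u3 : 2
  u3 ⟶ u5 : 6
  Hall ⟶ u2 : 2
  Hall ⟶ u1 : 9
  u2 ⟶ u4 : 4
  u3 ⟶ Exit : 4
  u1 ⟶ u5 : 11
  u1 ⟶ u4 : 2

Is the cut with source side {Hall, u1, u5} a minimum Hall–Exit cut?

Given cut capacity: 2 + 2 + 2 + 7 = 13.
Augment Hall→u1→u3→Exit: bottleneck 2, flow now 2.
Augment Hall→u1→u4→Exit: bottleneck 2, flow now 4.
Augment Hall→u1→u5→Exit: bottleneck 5, flow now 9.
Augment Hall→u2→u4→Exit: bottleneck 2, flow now 11.
No augmenting path remains; maximum flow = 11.
In the residual graph, reachable from Hall: {Hall}.
Min-cut edges: Hall→u1 (9), Hall→u2 (2); capacity 9 + 2 = 11.
Cut capacity 13 exceeds the max flow 11, so it is not minimum.

No — its capacity is 13, but the minimum cut has capacity 11.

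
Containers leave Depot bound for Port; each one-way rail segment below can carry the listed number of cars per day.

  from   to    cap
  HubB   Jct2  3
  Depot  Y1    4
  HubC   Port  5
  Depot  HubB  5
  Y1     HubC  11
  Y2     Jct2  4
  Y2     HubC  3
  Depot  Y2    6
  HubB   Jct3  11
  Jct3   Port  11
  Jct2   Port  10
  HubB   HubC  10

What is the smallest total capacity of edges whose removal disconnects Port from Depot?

14

Augment Depot→HubB→Jct2→Port: bottleneck 3, flow now 3.
Augment Depot→HubB→HubC→Port: bottleneck 2, flow now 5.
Augment Depot→Y2→Jct2→Port: bottleneck 4, flow now 9.
Augment Depot→Y2→HubC→Port: bottleneck 2, flow now 11.
Augment Depot→Y1→HubC→Port: bottleneck 1, flow now 12.
Augment Depot→Y1→HubC→HubB→Jct3→Port: bottleneck 2, flow now 14. (uses reverse residual edge)
No augmenting path remains; maximum flow = 14.
By max-flow min-cut, the minimum cut capacity equals the max flow.
In the residual graph, reachable from Depot: {Depot, Y2, Y1, HubC}.
Min-cut edges: Depot→HubB (5), Y2→Jct2 (4), HubC→Port (5); capacity 5 + 4 + 5 = 14.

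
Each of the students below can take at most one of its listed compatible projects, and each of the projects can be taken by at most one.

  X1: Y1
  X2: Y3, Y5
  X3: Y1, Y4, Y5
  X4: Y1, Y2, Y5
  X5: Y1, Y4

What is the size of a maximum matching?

Unit-capacity flow: source→left, listed edges, right→sink; max matching = max flow.
Augmenting path X1→Y1 (+1); matched 1.
Augmenting path X2→Y3 (+1); matched 2.
Augmenting path X3→Y4 (+1); matched 3.
Augmenting path X4→Y2 (+1); matched 4.
Augmenting path X5→Y4→X3→Y5 (+1); matched 5.
No augmenting path remains; maximum matching = 5.
König certificate: {X1, X2, X3, X4, X5} is a vertex cover of size 5 (every listed pair touches it), so no matching can be larger.

5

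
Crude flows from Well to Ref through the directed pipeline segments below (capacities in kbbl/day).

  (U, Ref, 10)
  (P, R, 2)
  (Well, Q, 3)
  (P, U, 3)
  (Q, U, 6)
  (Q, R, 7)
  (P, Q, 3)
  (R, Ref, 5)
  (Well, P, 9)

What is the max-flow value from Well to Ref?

Augment Well→P→R→Ref: bottleneck 2, flow now 2.
Augment Well→P→U→Ref: bottleneck 3, flow now 5.
Augment Well→Q→R→Ref: bottleneck 3, flow now 8.
Augment Well→P→Q→U→Ref: bottleneck 3, flow now 11.
No augmenting path remains; maximum flow = 11.
In the residual graph, reachable from Well: {Well, P}.
Min-cut edges: Well→Q (3), P→Q (3), P→R (2), P→U (3); capacity 3 + 3 + 2 + 3 = 11.
This cut is saturated, so no flow can exceed 11.

11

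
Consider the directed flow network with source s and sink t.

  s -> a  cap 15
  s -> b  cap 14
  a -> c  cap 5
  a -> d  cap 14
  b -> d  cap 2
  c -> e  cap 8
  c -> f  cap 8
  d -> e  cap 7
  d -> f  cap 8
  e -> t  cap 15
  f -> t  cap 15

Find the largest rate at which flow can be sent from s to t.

17

Augment s→a→c→e→t: bottleneck 5, flow now 5.
Augment s→a→d→e→t: bottleneck 7, flow now 12.
Augment s→a→d→f→t: bottleneck 3, flow now 15.
Augment s→b→d→f→t: bottleneck 2, flow now 17.
No augmenting path remains; maximum flow = 17.
In the residual graph, reachable from s: {s, b}.
Min-cut edges: s→a (15), b→d (2); capacity 15 + 2 = 17.
This cut is saturated, so no flow can exceed 17.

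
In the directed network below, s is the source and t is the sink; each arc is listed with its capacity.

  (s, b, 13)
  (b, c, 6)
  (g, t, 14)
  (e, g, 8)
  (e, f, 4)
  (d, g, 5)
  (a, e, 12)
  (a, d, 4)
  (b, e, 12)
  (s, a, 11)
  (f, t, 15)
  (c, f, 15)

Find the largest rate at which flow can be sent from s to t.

22

Augment s→a→d→g→t: bottleneck 4, flow now 4.
Augment s→a→e→f→t: bottleneck 4, flow now 8.
Augment s→a→e→g→t: bottleneck 3, flow now 11.
Augment s→b→c→f→t: bottleneck 6, flow now 17.
Augment s→b→e→g→t: bottleneck 5, flow now 22.
No augmenting path remains; maximum flow = 22.
In the residual graph, reachable from s: {s, a, b, e}.
Min-cut edges: a→d (4), b→c (6), e→f (4), e→g (8); capacity 4 + 6 + 4 + 8 = 22.
This cut is saturated, so no flow can exceed 22.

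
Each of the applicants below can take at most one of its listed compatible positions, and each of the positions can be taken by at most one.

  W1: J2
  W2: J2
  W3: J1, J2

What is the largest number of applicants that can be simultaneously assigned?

Unit-capacity flow: source→left, listed edges, right→sink; max matching = max flow.
Augmenting path W1→J2 (+1); matched 1.
Augmenting path W3→J1 (+1); matched 2.
No augmenting path remains; maximum matching = 2.
König certificate: {W3, J2} is a vertex cover of size 2 (every listed pair touches it), so no matching can be larger.

2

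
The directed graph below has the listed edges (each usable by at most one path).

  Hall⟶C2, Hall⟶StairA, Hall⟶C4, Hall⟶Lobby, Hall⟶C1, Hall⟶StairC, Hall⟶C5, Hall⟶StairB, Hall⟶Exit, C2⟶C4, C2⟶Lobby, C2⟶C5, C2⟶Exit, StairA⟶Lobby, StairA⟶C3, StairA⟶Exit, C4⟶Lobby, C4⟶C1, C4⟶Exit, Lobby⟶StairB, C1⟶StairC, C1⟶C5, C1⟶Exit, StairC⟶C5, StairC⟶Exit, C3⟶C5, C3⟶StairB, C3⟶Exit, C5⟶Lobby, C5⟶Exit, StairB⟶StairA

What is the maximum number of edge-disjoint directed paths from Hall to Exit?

8

Assign every edge capacity 1; by Menger, the answer equals the max flow.
Path Hall→Exit (+1); total 1.
Path Hall→C2→Exit (+1); total 2.
Path Hall→StairA→Exit (+1); total 3.
Path Hall→C4→Exit (+1); total 4.
Path Hall→C1→Exit (+1); total 5.
Path Hall→StairC→Exit (+1); total 6.
Path Hall→C5→Exit (+1); total 7.
Path Hall→StairB→StairA→C3→Exit (+1); total 8.
No residual Hall→Exit path; max flow = 8.
Certifying cut of size 8: {Hall→C1, Hall→C2, Hall→C4, Hall→C5, Hall→Exit, Hall→StairA, Hall→StairC, StairB→StairA}.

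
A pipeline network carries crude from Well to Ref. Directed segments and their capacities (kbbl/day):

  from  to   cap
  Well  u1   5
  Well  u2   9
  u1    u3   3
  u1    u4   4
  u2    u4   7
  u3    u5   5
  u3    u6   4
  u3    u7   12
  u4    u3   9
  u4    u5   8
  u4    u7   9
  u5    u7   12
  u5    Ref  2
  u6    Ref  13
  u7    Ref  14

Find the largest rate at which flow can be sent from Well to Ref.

12

Augment Well→u1→u3→u5→Ref: bottleneck 2, flow now 2.
Augment Well→u1→u3→u6→Ref: bottleneck 1, flow now 3.
Augment Well→u1→u4→u7→Ref: bottleneck 2, flow now 5.
Augment Well→u2→u4→u7→Ref: bottleneck 7, flow now 12.
No augmenting path remains; maximum flow = 12.
In the residual graph, reachable from Well: {Well, u2}.
Min-cut edges: Well→u1 (5), u2→u4 (7); capacity 5 + 7 = 12.
This cut is saturated, so no flow can exceed 12.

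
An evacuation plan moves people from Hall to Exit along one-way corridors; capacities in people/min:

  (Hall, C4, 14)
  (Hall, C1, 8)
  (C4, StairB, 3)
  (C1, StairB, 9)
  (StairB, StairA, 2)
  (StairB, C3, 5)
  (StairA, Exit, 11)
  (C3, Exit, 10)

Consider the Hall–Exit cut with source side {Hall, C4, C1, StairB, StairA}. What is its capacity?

16

Edges leaving {Hall, C4, C1, StairB, StairA}: StairB→C3 (5), StairA→Exit (11).
Cut capacity = 5 + 11 = 16.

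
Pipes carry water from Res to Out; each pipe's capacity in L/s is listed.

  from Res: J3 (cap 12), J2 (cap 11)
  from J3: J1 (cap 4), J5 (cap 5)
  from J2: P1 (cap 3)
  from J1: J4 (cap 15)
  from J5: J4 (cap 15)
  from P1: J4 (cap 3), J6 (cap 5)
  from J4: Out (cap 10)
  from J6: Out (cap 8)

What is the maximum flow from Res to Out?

Augment Res→J3→J1→J4→Out: bottleneck 4, flow now 4.
Augment Res→J3→J5→J4→Out: bottleneck 5, flow now 9.
Augment Res→J2→P1→J4→Out: bottleneck 1, flow now 10.
Augment Res→J2→P1→J6→Out: bottleneck 2, flow now 12.
No augmenting path remains; maximum flow = 12.
In the residual graph, reachable from Res: {Res, J3, J2}.
Min-cut edges: J3→J1 (4), J3→J5 (5), J2→P1 (3); capacity 4 + 5 + 3 = 12.
This cut is saturated, so no flow can exceed 12.

12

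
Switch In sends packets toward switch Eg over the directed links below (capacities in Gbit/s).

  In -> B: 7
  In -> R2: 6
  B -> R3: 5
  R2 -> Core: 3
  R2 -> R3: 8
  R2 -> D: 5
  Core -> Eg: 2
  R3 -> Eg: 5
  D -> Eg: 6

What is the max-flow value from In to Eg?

11

Augment In→B→R3→Eg: bottleneck 5, flow now 5.
Augment In→R2→Core→Eg: bottleneck 2, flow now 7.
Augment In→R2→D→Eg: bottleneck 4, flow now 11.
No augmenting path remains; maximum flow = 11.
In the residual graph, reachable from In: {In, B}.
Min-cut edges: In→R2 (6), B→R3 (5); capacity 6 + 5 = 11.
This cut is saturated, so no flow can exceed 11.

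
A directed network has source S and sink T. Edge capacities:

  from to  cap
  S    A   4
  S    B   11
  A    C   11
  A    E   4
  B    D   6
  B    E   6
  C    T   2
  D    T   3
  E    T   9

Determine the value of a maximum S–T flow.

Augment S→A→C→T: bottleneck 2, flow now 2.
Augment S→A→E→T: bottleneck 2, flow now 4.
Augment S→B→D→T: bottleneck 3, flow now 7.
Augment S→B→E→T: bottleneck 6, flow now 13.
No augmenting path remains; maximum flow = 13.
In the residual graph, reachable from S: {S, B, D}.
Min-cut edges: S→A (4), B→E (6), D→T (3); capacity 4 + 6 + 3 = 13.
This cut is saturated, so no flow can exceed 13.

13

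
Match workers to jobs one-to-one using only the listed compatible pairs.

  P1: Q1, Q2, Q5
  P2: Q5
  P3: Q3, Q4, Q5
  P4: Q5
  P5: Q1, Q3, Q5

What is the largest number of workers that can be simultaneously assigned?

Unit-capacity flow: source→left, listed edges, right→sink; max matching = max flow.
Augmenting path P1→Q1 (+1); matched 1.
Augmenting path P2→Q5 (+1); matched 2.
Augmenting path P3→Q3 (+1); matched 3.
Augmenting path P5→Q1→P1→Q2 (+1); matched 4.
No augmenting path remains; maximum matching = 4.
König certificate: {P1, P3, P5, Q5} is a vertex cover of size 4 (every listed pair touches it), so no matching can be larger.

4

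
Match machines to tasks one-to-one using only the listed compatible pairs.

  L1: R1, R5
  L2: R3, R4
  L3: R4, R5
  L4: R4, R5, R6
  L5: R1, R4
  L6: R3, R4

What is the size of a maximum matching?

5

Unit-capacity flow: source→left, listed edges, right→sink; max matching = max flow.
Augmenting path L1→R1 (+1); matched 1.
Augmenting path L2→R3 (+1); matched 2.
Augmenting path L3→R4 (+1); matched 3.
Augmenting path L4→R5 (+1); matched 4.
Augmenting path L5→R1→L1→R5→L4→R6 (+1); matched 5.
No augmenting path remains; maximum matching = 5.
König certificate: {L4, R1, R3, R4, R5} is a vertex cover of size 5 (every listed pair touches it), so no matching can be larger.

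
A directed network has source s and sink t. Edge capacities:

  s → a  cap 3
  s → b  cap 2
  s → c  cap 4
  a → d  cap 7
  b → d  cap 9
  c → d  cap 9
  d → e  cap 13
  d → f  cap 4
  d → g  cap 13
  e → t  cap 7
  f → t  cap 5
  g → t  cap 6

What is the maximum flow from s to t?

9

Augment s→a→d→e→t: bottleneck 3, flow now 3.
Augment s→b→d→e→t: bottleneck 2, flow now 5.
Augment s→c→d→e→t: bottleneck 2, flow now 7.
Augment s→c→d→f→t: bottleneck 2, flow now 9.
No augmenting path remains; maximum flow = 9.
In the residual graph, reachable from s: {s}.
Min-cut edges: s→a (3), s→b (2), s→c (4); capacity 3 + 2 + 4 = 9.
This cut is saturated, so no flow can exceed 9.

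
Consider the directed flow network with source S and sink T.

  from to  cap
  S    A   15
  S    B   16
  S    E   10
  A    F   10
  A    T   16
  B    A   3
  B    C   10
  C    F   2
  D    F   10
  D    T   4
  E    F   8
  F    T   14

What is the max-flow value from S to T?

28

Augment S→A→T: bottleneck 15, flow now 15.
Augment S→B→A→T: bottleneck 1, flow now 16.
Augment S→E→F→T: bottleneck 8, flow now 24.
Augment S→B→A→F→T: bottleneck 2, flow now 26.
Augment S→B→C→F→T: bottleneck 2, flow now 28.
No augmenting path remains; maximum flow = 28.
In the residual graph, reachable from S: {S, B, C, E}.
Min-cut edges: S→A (15), B→A (3), C→F (2), E→F (8); capacity 15 + 3 + 2 + 8 = 28.
This cut is saturated, so no flow can exceed 28.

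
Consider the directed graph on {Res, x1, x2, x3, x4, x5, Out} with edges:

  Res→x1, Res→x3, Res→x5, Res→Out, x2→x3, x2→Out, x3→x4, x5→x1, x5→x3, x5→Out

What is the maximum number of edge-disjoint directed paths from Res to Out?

2

Assign every edge capacity 1; by Menger, the answer equals the max flow.
Path Res→Out (+1); total 1.
Path Res→x5→Out (+1); total 2.
No residual Res→Out path; max flow = 2.
Certifying cut of size 2: {Res→Out, Res→x5}.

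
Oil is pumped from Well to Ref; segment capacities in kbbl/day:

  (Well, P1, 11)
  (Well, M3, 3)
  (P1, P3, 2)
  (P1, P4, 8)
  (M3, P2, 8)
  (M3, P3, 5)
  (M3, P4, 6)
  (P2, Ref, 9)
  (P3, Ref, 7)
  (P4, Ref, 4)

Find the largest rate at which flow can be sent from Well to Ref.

9

Augment Well→P1→P3→Ref: bottleneck 2, flow now 2.
Augment Well→P1→P4→Ref: bottleneck 4, flow now 6.
Augment Well→M3→P2→Ref: bottleneck 3, flow now 9.
No augmenting path remains; maximum flow = 9.
In the residual graph, reachable from Well: {Well, P1, P4}.
Min-cut edges: Well→M3 (3), P1→P3 (2), P4→Ref (4); capacity 3 + 2 + 4 = 9.
This cut is saturated, so no flow can exceed 9.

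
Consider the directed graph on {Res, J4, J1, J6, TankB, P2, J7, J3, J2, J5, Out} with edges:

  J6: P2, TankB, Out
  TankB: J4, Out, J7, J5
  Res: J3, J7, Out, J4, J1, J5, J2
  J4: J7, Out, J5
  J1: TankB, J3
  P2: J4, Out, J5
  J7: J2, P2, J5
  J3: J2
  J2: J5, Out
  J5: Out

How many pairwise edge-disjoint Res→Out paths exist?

6

Assign every edge capacity 1; by Menger, the answer equals the max flow.
Path Res→Out (+1); total 1.
Path Res→J4→Out (+1); total 2.
Path Res→J2→Out (+1); total 3.
Path Res→J5→Out (+1); total 4.
Path Res→J1→TankB→Out (+1); total 5.
Path Res→J7→P2→Out (+1); total 6.
No residual Res→Out path; max flow = 6.
Certifying cut of size 6: {J2→Out, J5→Out, Res→J1, Res→J4, Res→J7, Res→Out}.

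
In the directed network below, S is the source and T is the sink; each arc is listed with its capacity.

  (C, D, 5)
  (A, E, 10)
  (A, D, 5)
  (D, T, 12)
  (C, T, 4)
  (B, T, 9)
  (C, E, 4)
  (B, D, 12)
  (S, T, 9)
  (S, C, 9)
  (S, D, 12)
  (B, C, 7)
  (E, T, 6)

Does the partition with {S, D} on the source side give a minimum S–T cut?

No — its capacity is 30, but the minimum cut has capacity 29.

Given cut capacity: 9 + 9 + 12 = 30.
Augment S→T: bottleneck 9, flow now 9.
Augment S→C→T: bottleneck 4, flow now 13.
Augment S→D→T: bottleneck 12, flow now 25.
Augment S→C→E→T: bottleneck 4, flow now 29.
No augmenting path remains; maximum flow = 29.
In the residual graph, reachable from S: {S, C, D}.
Min-cut edges: S→T (9), C→E (4), C→T (4), D→T (12); capacity 9 + 4 + 4 + 12 = 29.
Cut capacity 30 exceeds the max flow 29, so it is not minimum.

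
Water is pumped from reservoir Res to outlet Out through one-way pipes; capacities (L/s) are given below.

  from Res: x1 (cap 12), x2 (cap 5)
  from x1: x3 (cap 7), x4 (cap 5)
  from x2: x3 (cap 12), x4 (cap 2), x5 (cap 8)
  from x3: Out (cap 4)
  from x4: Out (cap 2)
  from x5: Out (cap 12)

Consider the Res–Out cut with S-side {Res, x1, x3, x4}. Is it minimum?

Given cut capacity: 5 + 4 + 2 = 11.
Augment Res→x1→x3→Out: bottleneck 4, flow now 4.
Augment Res→x1→x4→Out: bottleneck 2, flow now 6.
Augment Res→x2→x5→Out: bottleneck 5, flow now 11.
No augmenting path remains; maximum flow = 11.
Cut capacity 11 equals the max flow, so it is a minimum cut.

Yes — it is a minimum cut (capacity 11).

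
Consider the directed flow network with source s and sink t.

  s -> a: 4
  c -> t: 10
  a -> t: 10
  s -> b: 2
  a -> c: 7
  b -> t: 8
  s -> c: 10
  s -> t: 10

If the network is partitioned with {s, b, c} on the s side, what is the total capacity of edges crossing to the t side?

Edges leaving {s, b, c}: s→a (4), s→t (10), b→t (8), c→t (10).
Cut capacity = 4 + 10 + 8 + 10 = 32.

32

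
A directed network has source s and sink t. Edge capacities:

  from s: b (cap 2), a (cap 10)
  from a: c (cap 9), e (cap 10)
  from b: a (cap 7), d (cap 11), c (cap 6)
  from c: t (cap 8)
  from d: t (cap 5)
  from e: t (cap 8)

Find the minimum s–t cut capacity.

Augment s→a→c→t: bottleneck 8, flow now 8.
Augment s→a→e→t: bottleneck 2, flow now 10.
Augment s→b→d→t: bottleneck 2, flow now 12.
No augmenting path remains; maximum flow = 12.
By max-flow min-cut, the minimum cut capacity equals the max flow.
In the residual graph, reachable from s: {s}.
Min-cut edges: s→a (10), s→b (2); capacity 10 + 2 = 12.

12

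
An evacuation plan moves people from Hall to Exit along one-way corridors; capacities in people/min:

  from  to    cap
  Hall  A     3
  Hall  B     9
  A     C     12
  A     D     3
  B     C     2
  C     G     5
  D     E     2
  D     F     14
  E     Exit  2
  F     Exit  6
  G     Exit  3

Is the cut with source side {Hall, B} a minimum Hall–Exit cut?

Given cut capacity: 3 + 2 = 5.
Augment Hall→A→C→G→Exit: bottleneck 3, flow now 3.
Augment Hall→B→C→A→D→E→Exit: bottleneck 2, flow now 5. (uses reverse residual edge)
No augmenting path remains; maximum flow = 5.
Cut capacity 5 equals the max flow, so it is a minimum cut.

Yes — it is a minimum cut (capacity 5).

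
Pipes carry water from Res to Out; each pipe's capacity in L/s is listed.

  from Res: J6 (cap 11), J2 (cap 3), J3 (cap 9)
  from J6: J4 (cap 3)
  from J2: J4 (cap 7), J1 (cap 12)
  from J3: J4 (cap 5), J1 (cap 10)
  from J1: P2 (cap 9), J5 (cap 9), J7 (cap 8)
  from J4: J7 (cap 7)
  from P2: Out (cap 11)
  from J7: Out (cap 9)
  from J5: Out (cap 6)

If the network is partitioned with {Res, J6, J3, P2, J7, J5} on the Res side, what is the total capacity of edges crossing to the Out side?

Edges leaving {Res, J6, J3, P2, J7, J5}: Res→J2 (3), J6→J4 (3), J3→J1 (10), J3→J4 (5), P2→Out (11), J7→Out (9), J5→Out (6).
Cut capacity = 3 + 3 + 10 + 5 + 11 + 9 + 6 = 47.

47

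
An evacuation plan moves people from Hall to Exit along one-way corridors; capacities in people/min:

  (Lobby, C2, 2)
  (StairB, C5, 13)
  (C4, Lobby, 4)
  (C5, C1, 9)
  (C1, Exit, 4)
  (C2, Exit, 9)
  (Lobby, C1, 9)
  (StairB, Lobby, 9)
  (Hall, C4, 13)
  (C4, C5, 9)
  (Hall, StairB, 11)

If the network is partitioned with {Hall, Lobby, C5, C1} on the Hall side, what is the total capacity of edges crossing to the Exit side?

30

Edges leaving {Hall, Lobby, C5, C1}: Hall→StairB (11), Hall→C4 (13), Lobby→C2 (2), C1→Exit (4).
Cut capacity = 11 + 13 + 2 + 4 = 30.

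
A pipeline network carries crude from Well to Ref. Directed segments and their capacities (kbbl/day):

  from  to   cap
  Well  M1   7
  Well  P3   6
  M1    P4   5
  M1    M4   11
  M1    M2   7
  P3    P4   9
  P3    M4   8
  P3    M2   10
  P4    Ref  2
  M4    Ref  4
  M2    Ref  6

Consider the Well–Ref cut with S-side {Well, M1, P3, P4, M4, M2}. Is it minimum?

Given cut capacity: 2 + 4 + 6 = 12.
Augment Well→M1→P4→Ref: bottleneck 2, flow now 2.
Augment Well→M1→M4→Ref: bottleneck 4, flow now 6.
Augment Well→M1→M2→Ref: bottleneck 1, flow now 7.
Augment Well→P3→M2→Ref: bottleneck 5, flow now 12.
No augmenting path remains; maximum flow = 12.
Cut capacity 12 equals the max flow, so it is a minimum cut.

Yes — it is a minimum cut (capacity 12).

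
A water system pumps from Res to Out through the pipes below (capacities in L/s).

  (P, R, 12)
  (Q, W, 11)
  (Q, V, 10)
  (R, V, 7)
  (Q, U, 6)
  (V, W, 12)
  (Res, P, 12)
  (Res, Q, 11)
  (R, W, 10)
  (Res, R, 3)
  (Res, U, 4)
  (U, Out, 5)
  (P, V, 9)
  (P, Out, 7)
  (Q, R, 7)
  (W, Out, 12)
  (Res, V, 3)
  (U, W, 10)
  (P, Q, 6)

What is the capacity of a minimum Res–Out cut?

24

Augment Res→P→Out: bottleneck 7, flow now 7.
Augment Res→U→Out: bottleneck 4, flow now 11.
Augment Res→Q→U→Out: bottleneck 1, flow now 12.
Augment Res→Q→W→Out: bottleneck 10, flow now 22.
Augment Res→R→W→Out: bottleneck 2, flow now 24.
No augmenting path remains; maximum flow = 24.
By max-flow min-cut, the minimum cut capacity equals the max flow.
In the residual graph, reachable from Res: {Res, P, Q, R, U, V, W}.
Min-cut edges: P→Out (7), U→Out (5), W→Out (12); capacity 7 + 5 + 12 = 24.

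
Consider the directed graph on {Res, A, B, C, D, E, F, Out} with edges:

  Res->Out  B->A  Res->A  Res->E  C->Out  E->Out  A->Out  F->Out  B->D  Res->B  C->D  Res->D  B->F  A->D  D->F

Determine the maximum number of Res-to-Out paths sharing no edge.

4

Assign every edge capacity 1; by Menger, the answer equals the max flow.
Path Res→Out (+1); total 1.
Path Res→A→Out (+1); total 2.
Path Res→E→Out (+1); total 3.
Path Res→B→F→Out (+1); total 4.
No residual Res→Out path; max flow = 4.
Certifying cut of size 4: {A→Out, F→Out, Res→E, Res→Out}.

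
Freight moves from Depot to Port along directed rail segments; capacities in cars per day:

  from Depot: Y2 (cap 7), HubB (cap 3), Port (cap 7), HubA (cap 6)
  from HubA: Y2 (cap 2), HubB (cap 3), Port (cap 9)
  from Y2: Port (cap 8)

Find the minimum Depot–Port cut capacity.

20

Augment Depot→Port: bottleneck 7, flow now 7.
Augment Depot→HubA→Port: bottleneck 6, flow now 13.
Augment Depot→Y2→Port: bottleneck 7, flow now 20.
No augmenting path remains; maximum flow = 20.
By max-flow min-cut, the minimum cut capacity equals the max flow.
In the residual graph, reachable from Depot: {Depot, HubB}.
Min-cut edges: Depot→HubA (6), Depot→Y2 (7), Depot→Port (7); capacity 6 + 7 + 7 = 20.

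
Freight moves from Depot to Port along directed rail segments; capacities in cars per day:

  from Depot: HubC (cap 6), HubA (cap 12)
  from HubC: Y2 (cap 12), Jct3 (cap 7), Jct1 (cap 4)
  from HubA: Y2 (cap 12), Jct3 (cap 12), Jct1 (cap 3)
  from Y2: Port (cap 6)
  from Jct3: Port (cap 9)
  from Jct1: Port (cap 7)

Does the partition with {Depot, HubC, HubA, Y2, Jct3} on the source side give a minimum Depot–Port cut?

No — its capacity is 22, but the minimum cut has capacity 18.

Given cut capacity: 4 + 3 + 6 + 9 = 22.
Augment Depot→HubC→Y2→Port: bottleneck 6, flow now 6.
Augment Depot→HubA→Jct3→Port: bottleneck 9, flow now 15.
Augment Depot→HubA→Jct1→Port: bottleneck 3, flow now 18.
No augmenting path remains; maximum flow = 18.
In the residual graph, reachable from Depot: {Depot}.
Min-cut edges: Depot→HubC (6), Depot→HubA (12); capacity 6 + 12 = 18.
Cut capacity 22 exceeds the max flow 18, so it is not minimum.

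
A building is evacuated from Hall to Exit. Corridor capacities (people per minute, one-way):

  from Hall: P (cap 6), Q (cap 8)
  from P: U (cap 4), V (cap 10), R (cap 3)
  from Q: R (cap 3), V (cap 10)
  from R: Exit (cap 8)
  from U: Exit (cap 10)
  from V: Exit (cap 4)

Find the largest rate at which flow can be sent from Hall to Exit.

Augment Hall→P→R→Exit: bottleneck 3, flow now 3.
Augment Hall→P→U→Exit: bottleneck 3, flow now 6.
Augment Hall→Q→R→Exit: bottleneck 3, flow now 9.
Augment Hall→Q→V→Exit: bottleneck 4, flow now 13.
No augmenting path remains; maximum flow = 13.
In the residual graph, reachable from Hall: {Hall, Q, V}.
Min-cut edges: Hall→P (6), Q→R (3), V→Exit (4); capacity 6 + 3 + 4 = 13.
This cut is saturated, so no flow can exceed 13.

13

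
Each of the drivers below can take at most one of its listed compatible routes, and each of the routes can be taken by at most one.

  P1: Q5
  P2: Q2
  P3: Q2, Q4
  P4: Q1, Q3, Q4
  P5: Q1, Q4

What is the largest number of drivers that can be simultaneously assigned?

5

Unit-capacity flow: source→left, listed edges, right→sink; max matching = max flow.
Augmenting path P1→Q5 (+1); matched 1.
Augmenting path P2→Q2 (+1); matched 2.
Augmenting path P3→Q4 (+1); matched 3.
Augmenting path P4→Q1 (+1); matched 4.
Augmenting path P5→Q1→P4→Q3 (+1); matched 5.
No augmenting path remains; maximum matching = 5.
König certificate: {P1, P2, P3, P4, P5} is a vertex cover of size 5 (every listed pair touches it), so no matching can be larger.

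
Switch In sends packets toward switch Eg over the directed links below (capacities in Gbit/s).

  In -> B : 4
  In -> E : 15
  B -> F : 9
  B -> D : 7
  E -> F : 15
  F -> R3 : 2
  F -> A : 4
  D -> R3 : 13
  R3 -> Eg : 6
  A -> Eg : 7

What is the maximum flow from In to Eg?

Augment In→B→F→R3→Eg: bottleneck 2, flow now 2.
Augment In→B→F→A→Eg: bottleneck 2, flow now 4.
Augment In→E→F→A→Eg: bottleneck 2, flow now 6.
Augment In→E→F→B→D→R3→Eg: bottleneck 4, flow now 10. (uses reverse residual edge)
No augmenting path remains; maximum flow = 10.
In the residual graph, reachable from In: {In, E, F}.
Min-cut edges: In→B (4), F→R3 (2), F→A (4); capacity 4 + 2 + 4 = 10.
This cut is saturated, so no flow can exceed 10.

10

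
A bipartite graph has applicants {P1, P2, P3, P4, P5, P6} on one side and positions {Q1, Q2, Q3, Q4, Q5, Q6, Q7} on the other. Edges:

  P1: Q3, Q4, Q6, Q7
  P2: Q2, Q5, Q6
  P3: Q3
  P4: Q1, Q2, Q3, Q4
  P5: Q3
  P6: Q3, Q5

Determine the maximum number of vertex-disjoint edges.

5

Unit-capacity flow: source→left, listed edges, right→sink; max matching = max flow.
Augmenting path P1→Q3 (+1); matched 1.
Augmenting path P2→Q2 (+1); matched 2.
Augmenting path P4→Q1 (+1); matched 3.
Augmenting path P6→Q5 (+1); matched 4.
Augmenting path P3→Q3→P1→Q4 (+1); matched 5.
No augmenting path remains; maximum matching = 5.
König certificate: {P1, P2, P4, P6, Q3} is a vertex cover of size 5 (every listed pair touches it), so no matching can be larger.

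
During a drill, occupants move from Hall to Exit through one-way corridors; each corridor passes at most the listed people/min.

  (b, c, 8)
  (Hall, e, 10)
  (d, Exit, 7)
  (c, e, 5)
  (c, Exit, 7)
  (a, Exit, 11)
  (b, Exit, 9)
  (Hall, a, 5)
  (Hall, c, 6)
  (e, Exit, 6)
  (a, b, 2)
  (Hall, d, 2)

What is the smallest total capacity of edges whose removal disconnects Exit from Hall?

19

Augment Hall→a→Exit: bottleneck 5, flow now 5.
Augment Hall→c→Exit: bottleneck 6, flow now 11.
Augment Hall→d→Exit: bottleneck 2, flow now 13.
Augment Hall→e→Exit: bottleneck 6, flow now 19.
No augmenting path remains; maximum flow = 19.
By max-flow min-cut, the minimum cut capacity equals the max flow.
In the residual graph, reachable from Hall: {Hall, e}.
Min-cut edges: Hall→a (5), Hall→c (6), Hall→d (2), e→Exit (6); capacity 5 + 6 + 2 + 6 = 19.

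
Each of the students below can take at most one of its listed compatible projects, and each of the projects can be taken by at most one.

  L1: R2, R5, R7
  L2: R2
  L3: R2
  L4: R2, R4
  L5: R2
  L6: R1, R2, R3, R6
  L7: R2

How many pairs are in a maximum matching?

4

Unit-capacity flow: source→left, listed edges, right→sink; max matching = max flow.
Augmenting path L1→R2 (+1); matched 1.
Augmenting path L4→R4 (+1); matched 2.
Augmenting path L6→R1 (+1); matched 3.
Augmenting path L2→R2→L1→R5 (+1); matched 4.
No augmenting path remains; maximum matching = 4.
König certificate: {L1, L4, L6, R2} is a vertex cover of size 4 (every listed pair touches it), so no matching can be larger.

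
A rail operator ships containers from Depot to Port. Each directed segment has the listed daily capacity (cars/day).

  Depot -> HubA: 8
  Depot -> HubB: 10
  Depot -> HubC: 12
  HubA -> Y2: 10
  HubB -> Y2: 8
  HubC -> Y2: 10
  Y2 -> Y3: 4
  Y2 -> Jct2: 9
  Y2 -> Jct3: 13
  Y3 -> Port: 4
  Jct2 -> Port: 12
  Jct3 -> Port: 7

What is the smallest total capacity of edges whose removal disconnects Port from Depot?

20

Augment Depot→HubA→Y2→Y3→Port: bottleneck 4, flow now 4.
Augment Depot→HubA→Y2→Jct2→Port: bottleneck 4, flow now 8.
Augment Depot→HubB→Y2→Jct2→Port: bottleneck 5, flow now 13.
Augment Depot→HubB→Y2→Jct3→Port: bottleneck 3, flow now 16.
Augment Depot→HubC→Y2→Jct3→Port: bottleneck 4, flow now 20.
No augmenting path remains; maximum flow = 20.
By max-flow min-cut, the minimum cut capacity equals the max flow.
In the residual graph, reachable from Depot: {Depot, HubA, HubB, HubC, Y2, Jct3}.
Min-cut edges: Y2→Y3 (4), Y2→Jct2 (9), Jct3→Port (7); capacity 4 + 9 + 7 = 20.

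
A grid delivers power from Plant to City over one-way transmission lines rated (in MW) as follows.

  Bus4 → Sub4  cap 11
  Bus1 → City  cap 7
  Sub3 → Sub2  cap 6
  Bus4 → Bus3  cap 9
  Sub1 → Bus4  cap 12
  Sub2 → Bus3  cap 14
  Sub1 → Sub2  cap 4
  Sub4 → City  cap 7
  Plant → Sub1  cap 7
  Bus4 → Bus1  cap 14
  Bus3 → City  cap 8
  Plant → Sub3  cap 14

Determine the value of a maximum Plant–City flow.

13

Augment Plant→Sub1→Sub2→Bus3→City: bottleneck 4, flow now 4.
Augment Plant→Sub1→Bus4→Bus1→City: bottleneck 3, flow now 7.
Augment Plant→Sub3→Sub2→Bus3→City: bottleneck 4, flow now 11.
Augment Plant→Sub3→Sub2→Sub1→Bus4→Bus1→City: bottleneck 2, flow now 13. (uses reverse residual edge)
No augmenting path remains; maximum flow = 13.
In the residual graph, reachable from Plant: {Plant, Sub3}.
Min-cut edges: Plant→Sub1 (7), Sub3→Sub2 (6); capacity 7 + 6 = 13.
This cut is saturated, so no flow can exceed 13.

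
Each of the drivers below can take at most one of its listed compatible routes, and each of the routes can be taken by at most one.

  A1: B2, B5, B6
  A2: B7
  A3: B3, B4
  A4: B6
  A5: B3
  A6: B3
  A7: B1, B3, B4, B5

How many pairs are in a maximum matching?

Unit-capacity flow: source→left, listed edges, right→sink; max matching = max flow.
Augmenting path A1→B2 (+1); matched 1.
Augmenting path A2→B7 (+1); matched 2.
Augmenting path A3→B3 (+1); matched 3.
Augmenting path A4→B6 (+1); matched 4.
Augmenting path A7→B1 (+1); matched 5.
Augmenting path A5→B3→A3→B4 (+1); matched 6.
No augmenting path remains; maximum matching = 6.
König certificate: {A1, A2, A3, A4, A7, B3} is a vertex cover of size 6 (every listed pair touches it), so no matching can be larger.

6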